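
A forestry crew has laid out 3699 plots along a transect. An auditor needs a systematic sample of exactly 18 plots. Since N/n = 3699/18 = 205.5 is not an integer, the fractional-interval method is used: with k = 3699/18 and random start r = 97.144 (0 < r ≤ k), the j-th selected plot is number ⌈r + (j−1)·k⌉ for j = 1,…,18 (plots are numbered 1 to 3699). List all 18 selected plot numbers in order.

98, 303, 509, 714, 920, 1125, 1331, 1536, 1742, 1947, 2153, 2358, 2564, 2769, 2975, 3180, 3386, 3591

j=1: r + 0k = 97.144 → ⌈·⌉ = 98
j=2: r + 1k = 302.644 → ⌈·⌉ = 303
j=3: r + 2k = 508.144 → ⌈·⌉ = 509
j=4: r + 3k = 713.644 → ⌈·⌉ = 714
j=5: r + 4k = 919.144 → ⌈·⌉ = 920
j=6: r + 5k = 1124.644 → ⌈·⌉ = 1125
j=7: r + 6k = 1330.144 → ⌈·⌉ = 1331
j=8: r + 7k = 1535.644 → ⌈·⌉ = 1536
j=9: r + 8k = 1741.144 → ⌈·⌉ = 1742
j=10: r + 9k = 1946.644 → ⌈·⌉ = 1947
j=11: r + 10k = 2152.144 → ⌈·⌉ = 2153
j=12: r + 11k = 2357.644 → ⌈·⌉ = 2358
j=13: r + 12k = 2563.144 → ⌈·⌉ = 2564
j=14: r + 13k = 2768.644 → ⌈·⌉ = 2769
j=15: r + 14k = 2974.144 → ⌈·⌉ = 2975
j=16: r + 15k = 3179.644 → ⌈·⌉ = 3180
j=17: r + 16k = 3385.144 → ⌈·⌉ = 3386
j=18: r + 17k = 3590.644 → ⌈·⌉ = 3591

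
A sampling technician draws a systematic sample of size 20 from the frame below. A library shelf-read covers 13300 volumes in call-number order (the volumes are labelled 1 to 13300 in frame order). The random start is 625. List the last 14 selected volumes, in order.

k = N/n = 13300/20 = 665
7th selection = 625 + 6×665 = 4615
8th: 4615 + 665 = 5280
9th: 5280 + 665 = 5945
10th: 5945 + 665 = 6610
11th: 6610 + 665 = 7275
12th: 7275 + 665 = 7940
13th: 7940 + 665 = 8605
14th: 8605 + 665 = 9270
15th: 9270 + 665 = 9935
16th: 9935 + 665 = 10600
17th: 10600 + 665 = 11265
18th: 11265 + 665 = 11930
19th: 11930 + 665 = 12595
20th: 12595 + 665 = 13260

4615, 5280, 5945, 6610, 7275, 7940, 8605, 9270, 9935, 10600, 11265, 11930, 12595, 13260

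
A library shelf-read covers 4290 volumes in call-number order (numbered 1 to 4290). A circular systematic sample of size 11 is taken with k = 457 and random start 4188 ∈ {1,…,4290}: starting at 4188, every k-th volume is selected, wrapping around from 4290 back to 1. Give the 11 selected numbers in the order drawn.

Selection 1: 4188
Selection 2: 4188 + 457 = 4645 → 4645 − 4290 = 355
Selection 3: 355 + 457 = 812
Selection 4: 812 + 457 = 1269
Selection 5: 1269 + 457 = 1726
Selection 6: 1726 + 457 = 2183
Selection 7: 2183 + 457 = 2640
Selection 8: 2640 + 457 = 3097
Selection 9: 3097 + 457 = 3554
Selection 10: 3554 + 457 = 4011
Selection 11: 4011 + 457 = 4468 → 4468 − 4290 = 178

4188, 355, 812, 1269, 1726, 2183, 2640, 3097, 3554, 4011, 178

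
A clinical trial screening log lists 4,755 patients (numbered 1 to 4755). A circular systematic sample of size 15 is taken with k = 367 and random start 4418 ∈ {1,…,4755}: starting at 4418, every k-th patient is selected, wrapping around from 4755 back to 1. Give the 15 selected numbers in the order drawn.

Selection 1: 4418
Selection 2: 4418 + 367 = 4785 → 4785 − 4755 = 30
Selection 3: 30 + 367 = 397
Selection 4: 397 + 367 = 764
Selection 5: 764 + 367 = 1131
Selection 6: 1131 + 367 = 1498
Selection 7: 1498 + 367 = 1865
Selection 8: 1865 + 367 = 2232
Selection 9: 2232 + 367 = 2599
Selection 10: 2599 + 367 = 2966
Selection 11: 2966 + 367 = 3333
Selection 12: 3333 + 367 = 3700
Selection 13: 3700 + 367 = 4067
Selection 14: 4067 + 367 = 4434
Selection 15: 4434 + 367 = 4801 → 4801 − 4755 = 46

4418, 30, 397, 764, 1131, 1498, 1865, 2232, 2599, 2966, 3333, 3700, 4067, 4434, 46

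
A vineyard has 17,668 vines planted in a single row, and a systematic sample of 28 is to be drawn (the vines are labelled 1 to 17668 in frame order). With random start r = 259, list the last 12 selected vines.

10355, 10986, 11617, 12248, 12879, 13510, 14141, 14772, 15403, 16034, 16665, 17296

k = N/n = 17668/28 = 631
17th selection = 259 + 16×631 = 10355
18th: 10355 + 631 = 10986
19th: 10986 + 631 = 11617
20th: 11617 + 631 = 12248
21st: 12248 + 631 = 12879
22nd: 12879 + 631 = 13510
23rd: 13510 + 631 = 14141
24th: 14141 + 631 = 14772
25th: 14772 + 631 = 15403
26th: 15403 + 631 = 16034
27th: 16034 + 631 = 16665
28th: 16665 + 631 = 17296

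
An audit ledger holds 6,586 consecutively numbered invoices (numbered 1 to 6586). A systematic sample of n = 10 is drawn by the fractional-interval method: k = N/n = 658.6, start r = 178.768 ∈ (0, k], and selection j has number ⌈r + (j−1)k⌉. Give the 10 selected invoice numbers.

j=1: r + 0k = 178.768 → ⌈·⌉ = 179
j=2: r + 1k = 837.368 → ⌈·⌉ = 838
j=3: r + 2k = 1495.968 → ⌈·⌉ = 1496
j=4: r + 3k = 2154.568 → ⌈·⌉ = 2155
j=5: r + 4k = 2813.168 → ⌈·⌉ = 2814
j=6: r + 5k = 3471.768 → ⌈·⌉ = 3472
j=7: r + 6k = 4130.368 → ⌈·⌉ = 4131
j=8: r + 7k = 4788.968 → ⌈·⌉ = 4789
j=9: r + 8k = 5447.568 → ⌈·⌉ = 5448
j=10: r + 9k = 6106.168 → ⌈·⌉ = 6107

179, 838, 1496, 2155, 2814, 3472, 4131, 4789, 5448, 6107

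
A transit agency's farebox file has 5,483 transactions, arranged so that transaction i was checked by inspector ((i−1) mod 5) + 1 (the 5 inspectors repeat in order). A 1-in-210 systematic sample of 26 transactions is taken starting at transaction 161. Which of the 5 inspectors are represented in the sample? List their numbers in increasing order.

Consecutive selections differ by k = 210, so their inspector numbers differ by 210 mod 5 = 0.
gcd(210, 5) = 5, so the sample visits 5/5 = 1 distinct residues mod 5.
Start 161 is inspector 1; the inspectors hit are 1.

1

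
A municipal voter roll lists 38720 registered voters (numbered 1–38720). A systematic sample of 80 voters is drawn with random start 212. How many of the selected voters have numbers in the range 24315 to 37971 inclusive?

k = 38720/80 = 484
First selection ≥ 24315: 212 + ⌈(24315−212)/484⌉·484 = 212 + 50×484 = 24412
Last selection ≤ 37971: 212 + ⌊(37971−212)/484⌋·484 = 212 + 78×484 = 37964
Count = 78 − 50 + 1 = 29

29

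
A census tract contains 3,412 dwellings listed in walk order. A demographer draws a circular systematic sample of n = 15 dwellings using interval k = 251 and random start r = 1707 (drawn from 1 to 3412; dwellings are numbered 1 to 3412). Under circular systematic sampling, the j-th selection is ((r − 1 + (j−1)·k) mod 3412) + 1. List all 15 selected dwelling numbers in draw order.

Selection 1: 1707
Selection 2: 1707 + 251 = 1958
Selection 3: 1958 + 251 = 2209
Selection 4: 2209 + 251 = 2460
Selection 5: 2460 + 251 = 2711
Selection 6: 2711 + 251 = 2962
Selection 7: 2962 + 251 = 3213
Selection 8: 3213 + 251 = 3464 → 3464 − 3412 = 52
Selection 9: 52 + 251 = 303
Selection 10: 303 + 251 = 554
Selection 11: 554 + 251 = 805
Selection 12: 805 + 251 = 1056
Selection 13: 1056 + 251 = 1307
Selection 14: 1307 + 251 = 1558
Selection 15: 1558 + 251 = 1809

1707, 1958, 2209, 2460, 2711, 2962, 3213, 52, 303, 554, 805, 1056, 1307, 1558, 1809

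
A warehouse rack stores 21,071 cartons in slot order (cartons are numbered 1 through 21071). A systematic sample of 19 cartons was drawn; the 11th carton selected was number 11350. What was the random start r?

260

k = 21071/19 = 1109
r = 11350 − (11−1)×1109 = 11350 − 11090 = 260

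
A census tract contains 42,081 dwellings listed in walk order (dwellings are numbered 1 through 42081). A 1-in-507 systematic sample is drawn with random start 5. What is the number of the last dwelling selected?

k = 507
83rd selection = r + (83−1)·k = 5 + 82×507 = 5 + 41574 = 41579

41579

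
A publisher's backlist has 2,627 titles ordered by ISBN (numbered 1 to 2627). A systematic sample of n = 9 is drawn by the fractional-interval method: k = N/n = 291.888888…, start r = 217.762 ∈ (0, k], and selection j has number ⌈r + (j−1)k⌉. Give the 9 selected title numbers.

j=1: r + 0k = 217.762 → ⌈·⌉ = 218
j=2: r + 1k = 509.650888… → ⌈·⌉ = 510
j=3: r + 2k = 801.539777… → ⌈·⌉ = 802
j=4: r + 3k = 1093.428666… → ⌈·⌉ = 1094
j=5: r + 4k = 1385.317555… → ⌈·⌉ = 1386
j=6: r + 5k = 1677.206444… → ⌈·⌉ = 1678
j=7: r + 6k = 1969.095333… → ⌈·⌉ = 1970
j=8: r + 7k = 2260.984222… → ⌈·⌉ = 2261
j=9: r + 8k = 2552.873111… → ⌈·⌉ = 2553

218, 510, 802, 1094, 1386, 1678, 1970, 2261, 2553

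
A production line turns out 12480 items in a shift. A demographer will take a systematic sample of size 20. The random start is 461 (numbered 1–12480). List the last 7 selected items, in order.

8573, 9197, 9821, 10445, 11069, 11693, 12317

k = N/n = 12480/20 = 624
14th selection = 461 + 13×624 = 8573
15th: 8573 + 624 = 9197
16th: 9197 + 624 = 9821
17th: 9821 + 624 = 10445
18th: 10445 + 624 = 11069
19th: 11069 + 624 = 11693
20th: 11693 + 624 = 12317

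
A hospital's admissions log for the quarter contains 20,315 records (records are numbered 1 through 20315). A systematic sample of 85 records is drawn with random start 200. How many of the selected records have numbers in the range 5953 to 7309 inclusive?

5

k = 20315/85 = 239
First selection ≥ 5953: 200 + ⌈(5953−200)/239⌉·239 = 200 + 25×239 = 6175
Last selection ≤ 7309: 200 + ⌊(7309−200)/239⌋·239 = 200 + 29×239 = 7131
Count = 29 − 25 + 1 = 5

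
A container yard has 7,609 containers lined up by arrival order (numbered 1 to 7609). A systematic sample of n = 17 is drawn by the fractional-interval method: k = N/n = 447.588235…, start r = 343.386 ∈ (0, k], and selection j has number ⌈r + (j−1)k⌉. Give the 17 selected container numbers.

j=1: r + 0k = 343.386 → ⌈·⌉ = 344
j=2: r + 1k = 790.974235… → ⌈·⌉ = 791
j=3: r + 2k = 1238.562470… → ⌈·⌉ = 1239
j=4: r + 3k = 1686.150705… → ⌈·⌉ = 1687
j=5: r + 4k = 2133.738941… → ⌈·⌉ = 2134
j=6: r + 5k = 2581.327176… → ⌈·⌉ = 2582
j=7: r + 6k = 3028.915411… → ⌈·⌉ = 3029
j=8: r + 7k = 3476.503647… → ⌈·⌉ = 3477
j=9: r + 8k = 3924.091882… → ⌈·⌉ = 3925
j=10: r + 9k = 4371.680117… → ⌈·⌉ = 4372
j=11: r + 10k = 4819.268352… → ⌈·⌉ = 4820
j=12: r + 11k = 5266.856588… → ⌈·⌉ = 5267
j=13: r + 12k = 5714.444823… → ⌈·⌉ = 5715
j=14: r + 13k = 6162.033058… → ⌈·⌉ = 6163
j=15: r + 14k = 6609.621294… → ⌈·⌉ = 6610
j=16: r + 15k = 7057.209529… → ⌈·⌉ = 7058
j=17: r + 16k = 7504.797764… → ⌈·⌉ = 7505

344, 791, 1239, 1687, 2134, 2582, 3029, 3477, 3925, 4372, 4820, 5267, 5715, 6163, 6610, 7058, 7505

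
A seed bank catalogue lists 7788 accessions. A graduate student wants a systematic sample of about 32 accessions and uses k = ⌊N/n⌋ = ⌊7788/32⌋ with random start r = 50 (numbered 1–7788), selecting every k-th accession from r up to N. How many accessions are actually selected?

32

k = ⌊7788/32⌋ = 243
Achieved size = ⌊(7788 − 50)/243⌋ + 1 = ⌊7738/243⌋ + 1 = 31 + 1 = 32
(last selection: 50 + 31×243 = 7583 ≤ 7788; next would be 7826 > 7788)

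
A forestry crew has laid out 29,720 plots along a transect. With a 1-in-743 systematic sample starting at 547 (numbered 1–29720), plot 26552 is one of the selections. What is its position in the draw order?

36

k = 743
position = (26552 − 547)/743 + 1 = 26005/743 + 1 = 35 + 1 = 36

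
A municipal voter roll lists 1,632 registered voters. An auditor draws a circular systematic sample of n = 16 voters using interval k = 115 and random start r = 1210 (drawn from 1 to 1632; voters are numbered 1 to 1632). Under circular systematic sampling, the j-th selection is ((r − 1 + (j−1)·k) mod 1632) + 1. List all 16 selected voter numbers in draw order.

1210, 1325, 1440, 1555, 38, 153, 268, 383, 498, 613, 728, 843, 958, 1073, 1188, 1303

Selection 1: 1210
Selection 2: 1210 + 115 = 1325
Selection 3: 1325 + 115 = 1440
Selection 4: 1440 + 115 = 1555
Selection 5: 1555 + 115 = 1670 → 1670 − 1632 = 38
Selection 6: 38 + 115 = 153
Selection 7: 153 + 115 = 268
Selection 8: 268 + 115 = 383
Selection 9: 383 + 115 = 498
Selection 10: 498 + 115 = 613
Selection 11: 613 + 115 = 728
Selection 12: 728 + 115 = 843
Selection 13: 843 + 115 = 958
Selection 14: 958 + 115 = 1073
Selection 15: 1073 + 115 = 1188
Selection 16: 1188 + 115 = 1303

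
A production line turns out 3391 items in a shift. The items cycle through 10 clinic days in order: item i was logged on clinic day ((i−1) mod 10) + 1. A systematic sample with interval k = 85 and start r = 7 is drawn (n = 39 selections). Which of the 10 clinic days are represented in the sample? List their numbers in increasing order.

2, 7

Consecutive selections differ by k = 85, so their clinic day numbers differ by 85 mod 10 = 5.
gcd(85, 10) = 5, so the sample visits 10/5 = 2 distinct residues mod 10.
Start 7 is clinic day 7; the clinic days hit are 2, 7.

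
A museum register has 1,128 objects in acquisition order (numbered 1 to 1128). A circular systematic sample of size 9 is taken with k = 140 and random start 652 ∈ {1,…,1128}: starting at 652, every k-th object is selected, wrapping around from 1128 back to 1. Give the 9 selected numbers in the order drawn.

Selection 1: 652
Selection 2: 652 + 140 = 792
Selection 3: 792 + 140 = 932
Selection 4: 932 + 140 = 1072
Selection 5: 1072 + 140 = 1212 → 1212 − 1128 = 84
Selection 6: 84 + 140 = 224
Selection 7: 224 + 140 = 364
Selection 8: 364 + 140 = 504
Selection 9: 504 + 140 = 644

652, 792, 932, 1072, 84, 224, 364, 504, 644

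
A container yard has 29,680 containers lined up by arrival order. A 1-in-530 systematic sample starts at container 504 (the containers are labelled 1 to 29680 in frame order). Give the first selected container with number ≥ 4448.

k = 530
Steps past start: ⌈(4448 − 504)/530⌉ = ⌈3944/530⌉ = 8
Selected container: 504 + 8×530 = 4744

4744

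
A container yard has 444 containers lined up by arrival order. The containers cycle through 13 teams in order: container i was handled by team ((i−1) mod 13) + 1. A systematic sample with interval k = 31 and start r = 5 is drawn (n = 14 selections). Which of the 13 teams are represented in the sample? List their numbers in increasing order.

Consecutive selections differ by k = 31, so their team numbers differ by 31 mod 13 = 5.
gcd(31, 13) = 1, so the sample visits 13/1 = 13 distinct residues mod 13.
Start 5 is team 5; the teams hit are 1, 2, 3, 4, 5, 6, 7, 8, 9, 10, 11, 12, 13.

1, 2, 3, 4, 5, 6, 7, 8, 9, 10, 11, 12, 13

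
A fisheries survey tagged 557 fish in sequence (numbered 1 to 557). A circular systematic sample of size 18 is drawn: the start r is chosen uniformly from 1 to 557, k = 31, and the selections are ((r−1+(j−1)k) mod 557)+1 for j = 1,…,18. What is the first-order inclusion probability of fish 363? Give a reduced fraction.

For each position j, as r ranges over 1…557 the j-th selection hits every fish exactly once, so fish 363 is selected for exactly 18 of the 557 starts.
Inclusion probability = 18/557.

18/557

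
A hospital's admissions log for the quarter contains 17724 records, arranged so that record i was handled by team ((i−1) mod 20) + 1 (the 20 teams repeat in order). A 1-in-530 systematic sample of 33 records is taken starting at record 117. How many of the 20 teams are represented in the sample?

2

Consecutive selections differ by k = 530, so their team numbers differ by 530 mod 20 = 10.
gcd(530, 20) = 10, so the sample visits 20/10 = 2 distinct residues mod 20.
Start 117 is team 17; the teams hit are 7, 17.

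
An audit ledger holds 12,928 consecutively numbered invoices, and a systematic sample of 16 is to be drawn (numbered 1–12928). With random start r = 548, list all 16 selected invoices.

k = N/n = 12928/16 = 808
invoice 1: 548
invoice 2: 548 + 808 = 1356
invoice 3: 1356 + 808 = 2164
invoice 4: 2164 + 808 = 2972
invoice 5: 2972 + 808 = 3780
invoice 6: 3780 + 808 = 4588
invoice 7: 4588 + 808 = 5396
invoice 8: 5396 + 808 = 6204
invoice 9: 6204 + 808 = 7012
invoice 10: 7012 + 808 = 7820
invoice 11: 7820 + 808 = 8628
invoice 12: 8628 + 808 = 9436
invoice 13: 9436 + 808 = 10244
invoice 14: 10244 + 808 = 11052
invoice 15: 11052 + 808 = 11860
invoice 16: 11860 + 808 = 12668

548, 1356, 2164, 2972, 3780, 4588, 5396, 6204, 7012, 7820, 8628, 9436, 10244, 11052, 11860, 12668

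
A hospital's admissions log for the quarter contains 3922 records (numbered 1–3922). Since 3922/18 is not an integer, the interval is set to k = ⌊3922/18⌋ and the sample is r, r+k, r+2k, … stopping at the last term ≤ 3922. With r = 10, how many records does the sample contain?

19

k = ⌊3922/18⌋ = 217
Achieved size = ⌊(3922 − 10)/217⌋ + 1 = ⌊3912/217⌋ + 1 = 18 + 1 = 19
(last selection: 10 + 18×217 = 3916 ≤ 3922; next would be 4133 > 3922)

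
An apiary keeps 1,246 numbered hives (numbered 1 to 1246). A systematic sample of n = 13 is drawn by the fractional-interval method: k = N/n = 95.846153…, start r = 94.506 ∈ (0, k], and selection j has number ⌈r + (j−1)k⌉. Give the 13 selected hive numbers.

j=1: r + 0k = 94.506 → ⌈·⌉ = 95
j=2: r + 1k = 190.352153… → ⌈·⌉ = 191
j=3: r + 2k = 286.198307… → ⌈·⌉ = 287
j=4: r + 3k = 382.044461… → ⌈·⌉ = 383
j=5: r + 4k = 477.890615… → ⌈·⌉ = 478
j=6: r + 5k = 573.736769… → ⌈·⌉ = 574
j=7: r + 6k = 669.582923… → ⌈·⌉ = 670
j=8: r + 7k = 765.429076… → ⌈·⌉ = 766
j=9: r + 8k = 861.275230… → ⌈·⌉ = 862
j=10: r + 9k = 957.121384… → ⌈·⌉ = 958
j=11: r + 10k = 1052.967538… → ⌈·⌉ = 1053
j=12: r + 11k = 1148.813692… → ⌈·⌉ = 1149
j=13: r + 12k = 1244.659846… → ⌈·⌉ = 1245

95, 191, 287, 383, 478, 574, 670, 766, 862, 958, 1053, 1149, 1245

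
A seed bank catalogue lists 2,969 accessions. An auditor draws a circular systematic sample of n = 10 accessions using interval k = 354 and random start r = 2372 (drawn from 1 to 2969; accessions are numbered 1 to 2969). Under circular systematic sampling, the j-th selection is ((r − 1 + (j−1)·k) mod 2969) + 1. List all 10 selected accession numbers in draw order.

Selection 1: 2372
Selection 2: 2372 + 354 = 2726
Selection 3: 2726 + 354 = 3080 → 3080 − 2969 = 111
Selection 4: 111 + 354 = 465
Selection 5: 465 + 354 = 819
Selection 6: 819 + 354 = 1173
Selection 7: 1173 + 354 = 1527
Selection 8: 1527 + 354 = 1881
Selection 9: 1881 + 354 = 2235
Selection 10: 2235 + 354 = 2589

2372, 2726, 111, 465, 819, 1173, 1527, 1881, 2235, 2589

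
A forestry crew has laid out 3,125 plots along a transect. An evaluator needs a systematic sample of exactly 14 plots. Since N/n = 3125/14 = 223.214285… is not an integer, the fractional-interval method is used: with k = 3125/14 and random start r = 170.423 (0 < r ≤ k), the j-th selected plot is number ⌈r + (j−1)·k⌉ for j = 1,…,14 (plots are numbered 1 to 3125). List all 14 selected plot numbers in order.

j=1: r + 0k = 170.423 → ⌈·⌉ = 171
j=2: r + 1k = 393.637285… → ⌈·⌉ = 394
j=3: r + 2k = 616.851571… → ⌈·⌉ = 617
j=4: r + 3k = 840.065857… → ⌈·⌉ = 841
j=5: r + 4k = 1063.280142… → ⌈·⌉ = 1064
j=6: r + 5k = 1286.494428… → ⌈·⌉ = 1287
j=7: r + 6k = 1509.708714… → ⌈·⌉ = 1510
j=8: r + 7k = 1732.923 → ⌈·⌉ = 1733
j=9: r + 8k = 1956.137285… → ⌈·⌉ = 1957
j=10: r + 9k = 2179.351571… → ⌈·⌉ = 2180
j=11: r + 10k = 2402.565857… → ⌈·⌉ = 2403
j=12: r + 11k = 2625.780142… → ⌈·⌉ = 2626
j=13: r + 12k = 2848.994428… → ⌈·⌉ = 2849
j=14: r + 13k = 3072.208714… → ⌈·⌉ = 3073

171, 394, 617, 841, 1064, 1287, 1510, 1733, 1957, 2180, 2403, 2626, 2849, 3073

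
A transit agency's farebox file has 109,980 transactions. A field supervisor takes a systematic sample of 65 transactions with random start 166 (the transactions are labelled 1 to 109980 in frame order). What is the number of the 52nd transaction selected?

86458

k = 109980/65 = 1692
52nd selection = r + (52−1)·k = 166 + 51×1692 = 166 + 86292 = 86458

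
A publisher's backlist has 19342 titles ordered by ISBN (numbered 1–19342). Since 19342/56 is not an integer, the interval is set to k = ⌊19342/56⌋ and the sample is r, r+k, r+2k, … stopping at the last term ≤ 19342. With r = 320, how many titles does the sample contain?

k = ⌊19342/56⌋ = 345
Achieved size = ⌊(19342 − 320)/345⌋ + 1 = ⌊19022/345⌋ + 1 = 55 + 1 = 56
(last selection: 320 + 55×345 = 19295 ≤ 19342; next would be 19640 > 19342)

56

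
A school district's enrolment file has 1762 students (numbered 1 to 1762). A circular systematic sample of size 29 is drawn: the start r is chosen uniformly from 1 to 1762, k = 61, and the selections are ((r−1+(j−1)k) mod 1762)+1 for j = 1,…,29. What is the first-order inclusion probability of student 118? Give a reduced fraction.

29/1762

For each position j, as r ranges over 1…1762 the j-th selection hits every student exactly once, so student 118 is selected for exactly 29 of the 1762 starts.
Inclusion probability = 29/1762.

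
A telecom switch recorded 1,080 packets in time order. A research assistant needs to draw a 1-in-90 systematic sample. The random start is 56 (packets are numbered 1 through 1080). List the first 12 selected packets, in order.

packet 1: 56
packet 2: 56 + 90 = 146
packet 3: 146 + 90 = 236
packet 4: 236 + 90 = 326
packet 5: 326 + 90 = 416
packet 6: 416 + 90 = 506
packet 7: 506 + 90 = 596
packet 8: 596 + 90 = 686
packet 9: 686 + 90 = 776
packet 10: 776 + 90 = 866
packet 11: 866 + 90 = 956
packet 12: 956 + 90 = 1046

56, 146, 236, 326, 416, 506, 596, 686, 776, 866, 956, 1046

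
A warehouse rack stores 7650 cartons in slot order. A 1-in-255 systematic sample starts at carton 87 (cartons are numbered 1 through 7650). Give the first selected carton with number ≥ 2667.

k = 255
Steps past start: ⌈(2667 − 87)/255⌉ = ⌈2580/255⌉ = 11
Selected carton: 87 + 11×255 = 2892

2892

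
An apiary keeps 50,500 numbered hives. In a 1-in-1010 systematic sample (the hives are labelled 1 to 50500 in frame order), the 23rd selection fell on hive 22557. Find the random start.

k = 1010
r = 22557 − (23−1)×1010 = 22557 − 22220 = 337

337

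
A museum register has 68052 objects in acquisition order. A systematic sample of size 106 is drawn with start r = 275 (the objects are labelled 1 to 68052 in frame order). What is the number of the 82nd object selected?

52277

k = 68052/106 = 642
82nd selection = r + (82−1)·k = 275 + 81×642 = 275 + 52002 = 52277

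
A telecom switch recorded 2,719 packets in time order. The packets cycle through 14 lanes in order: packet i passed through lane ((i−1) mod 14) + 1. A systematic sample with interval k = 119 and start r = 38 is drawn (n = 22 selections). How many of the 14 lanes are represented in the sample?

Consecutive selections differ by k = 119, so their lane numbers differ by 119 mod 14 = 7.
gcd(119, 14) = 7, so the sample visits 14/7 = 2 distinct residues mod 14.
Start 38 is lane 10; the lanes hit are 3, 10.

2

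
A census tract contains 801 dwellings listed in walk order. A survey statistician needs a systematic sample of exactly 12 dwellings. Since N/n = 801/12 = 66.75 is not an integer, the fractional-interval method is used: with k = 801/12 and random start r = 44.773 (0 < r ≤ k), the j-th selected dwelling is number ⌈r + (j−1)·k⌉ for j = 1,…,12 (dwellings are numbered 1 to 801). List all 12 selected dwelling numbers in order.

45, 112, 179, 246, 312, 379, 446, 513, 579, 646, 713, 780

j=1: r + 0k = 44.773 → ⌈·⌉ = 45
j=2: r + 1k = 111.523 → ⌈·⌉ = 112
j=3: r + 2k = 178.273 → ⌈·⌉ = 179
j=4: r + 3k = 245.023 → ⌈·⌉ = 246
j=5: r + 4k = 311.773 → ⌈·⌉ = 312
j=6: r + 5k = 378.523 → ⌈·⌉ = 379
j=7: r + 6k = 445.273 → ⌈·⌉ = 446
j=8: r + 7k = 512.023 → ⌈·⌉ = 513
j=9: r + 8k = 578.773 → ⌈·⌉ = 579
j=10: r + 9k = 645.523 → ⌈·⌉ = 646
j=11: r + 10k = 712.273 → ⌈·⌉ = 713
j=12: r + 11k = 779.023 → ⌈·⌉ = 780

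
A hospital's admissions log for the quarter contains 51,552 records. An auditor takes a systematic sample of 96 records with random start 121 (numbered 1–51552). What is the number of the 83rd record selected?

44155

k = 51552/96 = 537
83rd selection = r + (83−1)·k = 121 + 82×537 = 121 + 44034 = 44155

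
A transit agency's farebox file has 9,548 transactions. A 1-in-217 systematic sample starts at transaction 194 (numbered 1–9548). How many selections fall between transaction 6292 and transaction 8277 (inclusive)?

9

k = 217
First selection ≥ 6292: 194 + ⌈(6292−194)/217⌉·217 = 194 + 29×217 = 6487
Last selection ≤ 8277: 194 + ⌊(8277−194)/217⌋·217 = 194 + 37×217 = 8223
Count = 37 − 29 + 1 = 9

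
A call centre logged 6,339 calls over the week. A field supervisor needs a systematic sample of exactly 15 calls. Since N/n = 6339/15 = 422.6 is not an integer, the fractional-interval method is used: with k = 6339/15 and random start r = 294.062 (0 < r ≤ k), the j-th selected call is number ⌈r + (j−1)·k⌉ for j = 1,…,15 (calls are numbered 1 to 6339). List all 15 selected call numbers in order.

j=1: r + 0k = 294.062 → ⌈·⌉ = 295
j=2: r + 1k = 716.662 → ⌈·⌉ = 717
j=3: r + 2k = 1139.262 → ⌈·⌉ = 1140
j=4: r + 3k = 1561.862 → ⌈·⌉ = 1562
j=5: r + 4k = 1984.462 → ⌈·⌉ = 1985
j=6: r + 5k = 2407.062 → ⌈·⌉ = 2408
j=7: r + 6k = 2829.662 → ⌈·⌉ = 2830
j=8: r + 7k = 3252.262 → ⌈·⌉ = 3253
j=9: r + 8k = 3674.862 → ⌈·⌉ = 3675
j=10: r + 9k = 4097.462 → ⌈·⌉ = 4098
j=11: r + 10k = 4520.062 → ⌈·⌉ = 4521
j=12: r + 11k = 4942.662 → ⌈·⌉ = 4943
j=13: r + 12k = 5365.262 → ⌈·⌉ = 5366
j=14: r + 13k = 5787.862 → ⌈·⌉ = 5788
j=15: r + 14k = 6210.462 → ⌈·⌉ = 6211

295, 717, 1140, 1562, 1985, 2408, 2830, 3253, 3675, 4098, 4521, 4943, 5366, 5788, 6211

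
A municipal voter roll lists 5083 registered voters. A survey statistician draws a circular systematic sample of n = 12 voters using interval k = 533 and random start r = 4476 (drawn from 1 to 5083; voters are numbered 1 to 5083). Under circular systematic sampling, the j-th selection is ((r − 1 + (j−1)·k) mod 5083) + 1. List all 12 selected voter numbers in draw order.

Selection 1: 4476
Selection 2: 4476 + 533 = 5009
Selection 3: 5009 + 533 = 5542 → 5542 − 5083 = 459
Selection 4: 459 + 533 = 992
Selection 5: 992 + 533 = 1525
Selection 6: 1525 + 533 = 2058
Selection 7: 2058 + 533 = 2591
Selection 8: 2591 + 533 = 3124
Selection 9: 3124 + 533 = 3657
Selection 10: 3657 + 533 = 4190
Selection 11: 4190 + 533 = 4723
Selection 12: 4723 + 533 = 5256 → 5256 − 5083 = 173

4476, 5009, 459, 992, 1525, 2058, 2591, 3124, 3657, 4190, 4723, 173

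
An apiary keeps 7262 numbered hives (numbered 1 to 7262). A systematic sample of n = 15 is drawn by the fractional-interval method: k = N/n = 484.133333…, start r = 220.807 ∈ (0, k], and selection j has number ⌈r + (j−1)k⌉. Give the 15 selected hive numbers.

j=1: r + 0k = 220.807 → ⌈·⌉ = 221
j=2: r + 1k = 704.940333… → ⌈·⌉ = 705
j=3: r + 2k = 1189.073666… → ⌈·⌉ = 1190
j=4: r + 3k = 1673.207 → ⌈·⌉ = 1674
j=5: r + 4k = 2157.340333… → ⌈·⌉ = 2158
j=6: r + 5k = 2641.473666… → ⌈·⌉ = 2642
j=7: r + 6k = 3125.607 → ⌈·⌉ = 3126
j=8: r + 7k = 3609.740333… → ⌈·⌉ = 3610
j=9: r + 8k = 4093.873666… → ⌈·⌉ = 4094
j=10: r + 9k = 4578.007 → ⌈·⌉ = 4579
j=11: r + 10k = 5062.140333… → ⌈·⌉ = 5063
j=12: r + 11k = 5546.273666… → ⌈·⌉ = 5547
j=13: r + 12k = 6030.407 → ⌈·⌉ = 6031
j=14: r + 13k = 6514.540333… → ⌈·⌉ = 6515
j=15: r + 14k = 6998.673666… → ⌈·⌉ = 6999

221, 705, 1190, 1674, 2158, 2642, 3126, 3610, 4094, 4579, 5063, 5547, 6031, 6515, 6999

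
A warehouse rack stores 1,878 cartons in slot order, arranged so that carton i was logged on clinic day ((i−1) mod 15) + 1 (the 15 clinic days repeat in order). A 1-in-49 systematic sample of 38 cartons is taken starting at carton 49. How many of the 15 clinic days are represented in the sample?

Consecutive selections differ by k = 49, so their clinic day numbers differ by 49 mod 15 = 4.
gcd(49, 15) = 1, so the sample visits 15/1 = 15 distinct residues mod 15.
Start 49 is clinic day 4; the clinic days hit are 1, 2, 3, 4, 5, 6, 7, 8, 9, 10, 11, 12, 13, 14, 15.

15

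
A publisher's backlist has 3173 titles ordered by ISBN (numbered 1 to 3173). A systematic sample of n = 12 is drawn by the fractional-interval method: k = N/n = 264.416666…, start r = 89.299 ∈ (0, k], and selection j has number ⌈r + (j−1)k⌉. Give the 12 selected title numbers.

j=1: r + 0k = 89.299 → ⌈·⌉ = 90
j=2: r + 1k = 353.715666… → ⌈·⌉ = 354
j=3: r + 2k = 618.132333… → ⌈·⌉ = 619
j=4: r + 3k = 882.549 → ⌈·⌉ = 883
j=5: r + 4k = 1146.965666… → ⌈·⌉ = 1147
j=6: r + 5k = 1411.382333… → ⌈·⌉ = 1412
j=7: r + 6k = 1675.799 → ⌈·⌉ = 1676
j=8: r + 7k = 1940.215666… → ⌈·⌉ = 1941
j=9: r + 8k = 2204.632333… → ⌈·⌉ = 2205
j=10: r + 9k = 2469.049 → ⌈·⌉ = 2470
j=11: r + 10k = 2733.465666… → ⌈·⌉ = 2734
j=12: r + 11k = 2997.882333… → ⌈·⌉ = 2998

90, 354, 619, 883, 1147, 1412, 1676, 1941, 2205, 2470, 2734, 2998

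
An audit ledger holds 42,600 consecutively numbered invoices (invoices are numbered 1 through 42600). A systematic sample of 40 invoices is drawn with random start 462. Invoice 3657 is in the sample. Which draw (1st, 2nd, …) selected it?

4

k = 42600/40 = 1065
position = (3657 − 462)/1065 + 1 = 3195/1065 + 1 = 3 + 1 = 4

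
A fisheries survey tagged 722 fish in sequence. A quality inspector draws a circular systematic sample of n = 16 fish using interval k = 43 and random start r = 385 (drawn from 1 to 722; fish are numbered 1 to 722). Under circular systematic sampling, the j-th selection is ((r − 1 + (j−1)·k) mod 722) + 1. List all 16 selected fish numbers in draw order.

Selection 1: 385
Selection 2: 385 + 43 = 428
Selection 3: 428 + 43 = 471
Selection 4: 471 + 43 = 514
Selection 5: 514 + 43 = 557
Selection 6: 557 + 43 = 600
Selection 7: 600 + 43 = 643
Selection 8: 643 + 43 = 686
Selection 9: 686 + 43 = 729 → 729 − 722 = 7
Selection 10: 7 + 43 = 50
Selection 11: 50 + 43 = 93
Selection 12: 93 + 43 = 136
Selection 13: 136 + 43 = 179
Selection 14: 179 + 43 = 222
Selection 15: 222 + 43 = 265
Selection 16: 265 + 43 = 308

385, 428, 471, 514, 557, 600, 643, 686, 7, 50, 93, 136, 179, 222, 265, 308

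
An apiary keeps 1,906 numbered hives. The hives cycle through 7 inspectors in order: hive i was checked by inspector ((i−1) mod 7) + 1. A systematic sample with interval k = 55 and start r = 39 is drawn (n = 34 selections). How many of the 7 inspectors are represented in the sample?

Consecutive selections differ by k = 55, so their inspector numbers differ by 55 mod 7 = 6.
gcd(55, 7) = 1, so the sample visits 7/1 = 7 distinct residues mod 7.
Start 39 is inspector 4; the inspectors hit are 1, 2, 3, 4, 5, 6, 7.

7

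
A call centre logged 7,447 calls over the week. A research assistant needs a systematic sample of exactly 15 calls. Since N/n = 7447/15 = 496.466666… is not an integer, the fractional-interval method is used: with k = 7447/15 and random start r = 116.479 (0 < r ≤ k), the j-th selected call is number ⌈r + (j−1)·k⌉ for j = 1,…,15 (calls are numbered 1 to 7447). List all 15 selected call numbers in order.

j=1: r + 0k = 116.479 → ⌈·⌉ = 117
j=2: r + 1k = 612.945666… → ⌈·⌉ = 613
j=3: r + 2k = 1109.412333… → ⌈·⌉ = 1110
j=4: r + 3k = 1605.879 → ⌈·⌉ = 1606
j=5: r + 4k = 2102.345666… → ⌈·⌉ = 2103
j=6: r + 5k = 2598.812333… → ⌈·⌉ = 2599
j=7: r + 6k = 3095.279 → ⌈·⌉ = 3096
j=8: r + 7k = 3591.745666… → ⌈·⌉ = 3592
j=9: r + 8k = 4088.212333… → ⌈·⌉ = 4089
j=10: r + 9k = 4584.679 → ⌈·⌉ = 4585
j=11: r + 10k = 5081.145666… → ⌈·⌉ = 5082
j=12: r + 11k = 5577.612333… → ⌈·⌉ = 5578
j=13: r + 12k = 6074.079 → ⌈·⌉ = 6075
j=14: r + 13k = 6570.545666… → ⌈·⌉ = 6571
j=15: r + 14k = 7067.012333… → ⌈·⌉ = 7068

117, 613, 1110, 1606, 2103, 2599, 3096, 3592, 4089, 4585, 5082, 5578, 6075, 6571, 7068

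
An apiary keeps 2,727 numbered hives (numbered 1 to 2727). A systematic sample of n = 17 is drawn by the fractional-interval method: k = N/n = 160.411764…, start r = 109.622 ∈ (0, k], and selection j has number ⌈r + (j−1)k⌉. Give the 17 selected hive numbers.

j=1: r + 0k = 109.622 → ⌈·⌉ = 110
j=2: r + 1k = 270.033764… → ⌈·⌉ = 271
j=3: r + 2k = 430.445529… → ⌈·⌉ = 431
j=4: r + 3k = 590.857294… → ⌈·⌉ = 591
j=5: r + 4k = 751.269058… → ⌈·⌉ = 752
j=6: r + 5k = 911.680823… → ⌈·⌉ = 912
j=7: r + 6k = 1072.092588… → ⌈·⌉ = 1073
j=8: r + 7k = 1232.504352… → ⌈·⌉ = 1233
j=9: r + 8k = 1392.916117… → ⌈·⌉ = 1393
j=10: r + 9k = 1553.327882… → ⌈·⌉ = 1554
j=11: r + 10k = 1713.739647… → ⌈·⌉ = 1714
j=12: r + 11k = 1874.151411… → ⌈·⌉ = 1875
j=13: r + 12k = 2034.563176… → ⌈·⌉ = 2035
j=14: r + 13k = 2194.974941… → ⌈·⌉ = 2195
j=15: r + 14k = 2355.386705… → ⌈·⌉ = 2356
j=16: r + 15k = 2515.798470… → ⌈·⌉ = 2516
j=17: r + 16k = 2676.210235… → ⌈·⌉ = 2677

110, 271, 431, 591, 752, 912, 1073, 1233, 1393, 1554, 1714, 1875, 2035, 2195, 2356, 2516, 2677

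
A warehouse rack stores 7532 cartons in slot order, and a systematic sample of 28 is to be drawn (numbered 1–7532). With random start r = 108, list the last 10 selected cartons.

4950, 5219, 5488, 5757, 6026, 6295, 6564, 6833, 7102, 7371

k = N/n = 7532/28 = 269
19th selection = 108 + 18×269 = 4950
20th: 4950 + 269 = 5219
21st: 5219 + 269 = 5488
22nd: 5488 + 269 = 5757
23rd: 5757 + 269 = 6026
24th: 6026 + 269 = 6295
25th: 6295 + 269 = 6564
26th: 6564 + 269 = 6833
27th: 6833 + 269 = 7102
28th: 7102 + 269 = 7371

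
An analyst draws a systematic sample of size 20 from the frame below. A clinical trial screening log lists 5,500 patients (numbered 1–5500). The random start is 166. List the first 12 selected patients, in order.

k = N/n = 5500/20 = 275
patient 1: 166
patient 2: 166 + 275 = 441
patient 3: 441 + 275 = 716
patient 4: 716 + 275 = 991
patient 5: 991 + 275 = 1266
patient 6: 1266 + 275 = 1541
patient 7: 1541 + 275 = 1816
patient 8: 1816 + 275 = 2091
patient 9: 2091 + 275 = 2366
patient 10: 2366 + 275 = 2641
patient 11: 2641 + 275 = 2916
patient 12: 2916 + 275 = 3191

166, 441, 716, 991, 1266, 1541, 1816, 2091, 2366, 2641, 2916, 3191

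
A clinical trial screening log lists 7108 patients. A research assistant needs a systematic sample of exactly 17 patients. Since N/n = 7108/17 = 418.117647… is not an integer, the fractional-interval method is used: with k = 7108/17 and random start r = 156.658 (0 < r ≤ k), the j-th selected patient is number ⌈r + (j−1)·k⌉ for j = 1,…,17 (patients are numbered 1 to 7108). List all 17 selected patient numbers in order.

157, 575, 993, 1412, 1830, 2248, 2666, 3084, 3502, 3920, 4338, 4756, 5175, 5593, 6011, 6429, 6847

j=1: r + 0k = 156.658 → ⌈·⌉ = 157
j=2: r + 1k = 574.775647… → ⌈·⌉ = 575
j=3: r + 2k = 992.893294… → ⌈·⌉ = 993
j=4: r + 3k = 1411.010941… → ⌈·⌉ = 1412
j=5: r + 4k = 1829.128588… → ⌈·⌉ = 1830
j=6: r + 5k = 2247.246235… → ⌈·⌉ = 2248
j=7: r + 6k = 2665.363882… → ⌈·⌉ = 2666
j=8: r + 7k = 3083.481529… → ⌈·⌉ = 3084
j=9: r + 8k = 3501.599176… → ⌈·⌉ = 3502
j=10: r + 9k = 3919.716823… → ⌈·⌉ = 3920
j=11: r + 10k = 4337.834470… → ⌈·⌉ = 4338
j=12: r + 11k = 4755.952117… → ⌈·⌉ = 4756
j=13: r + 12k = 5174.069764… → ⌈·⌉ = 5175
j=14: r + 13k = 5592.187411… → ⌈·⌉ = 5593
j=15: r + 14k = 6010.305058… → ⌈·⌉ = 6011
j=16: r + 15k = 6428.422705… → ⌈·⌉ = 6429
j=17: r + 16k = 6846.540352… → ⌈·⌉ = 6847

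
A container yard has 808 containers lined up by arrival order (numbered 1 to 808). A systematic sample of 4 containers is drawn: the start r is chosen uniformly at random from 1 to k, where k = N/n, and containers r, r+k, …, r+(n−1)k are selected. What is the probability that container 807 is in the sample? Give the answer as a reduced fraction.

1/202

k = 808/4 = 202.
Container 807 is selected iff r ≡ 807 (mod 202); exactly one such r in {1,…,202}.
Inclusion probability = 1/202.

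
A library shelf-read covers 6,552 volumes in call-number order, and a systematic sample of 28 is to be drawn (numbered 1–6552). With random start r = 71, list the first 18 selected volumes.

71, 305, 539, 773, 1007, 1241, 1475, 1709, 1943, 2177, 2411, 2645, 2879, 3113, 3347, 3581, 3815, 4049

k = N/n = 6552/28 = 234
volume 1: 71
volume 2: 71 + 234 = 305
volume 3: 305 + 234 = 539
volume 4: 539 + 234 = 773
volume 5: 773 + 234 = 1007
volume 6: 1007 + 234 = 1241
volume 7: 1241 + 234 = 1475
volume 8: 1475 + 234 = 1709
volume 9: 1709 + 234 = 1943
volume 10: 1943 + 234 = 2177
volume 11: 2177 + 234 = 2411
volume 12: 2411 + 234 = 2645
volume 13: 2645 + 234 = 2879
volume 14: 2879 + 234 = 3113
volume 15: 3113 + 234 = 3347
volume 16: 3347 + 234 = 3581
volume 17: 3581 + 234 = 3815
volume 18: 3815 + 234 = 4049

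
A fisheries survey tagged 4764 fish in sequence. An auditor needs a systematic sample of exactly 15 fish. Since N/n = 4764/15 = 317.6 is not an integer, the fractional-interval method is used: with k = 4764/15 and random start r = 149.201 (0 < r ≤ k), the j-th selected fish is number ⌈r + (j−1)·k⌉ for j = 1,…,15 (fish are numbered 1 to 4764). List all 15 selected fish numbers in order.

j=1: r + 0k = 149.201 → ⌈·⌉ = 150
j=2: r + 1k = 466.801 → ⌈·⌉ = 467
j=3: r + 2k = 784.401 → ⌈·⌉ = 785
j=4: r + 3k = 1102.001 → ⌈·⌉ = 1103
j=5: r + 4k = 1419.601 → ⌈·⌉ = 1420
j=6: r + 5k = 1737.201 → ⌈·⌉ = 1738
j=7: r + 6k = 2054.801 → ⌈·⌉ = 2055
j=8: r + 7k = 2372.401 → ⌈·⌉ = 2373
j=9: r + 8k = 2690.001 → ⌈·⌉ = 2691
j=10: r + 9k = 3007.601 → ⌈·⌉ = 3008
j=11: r + 10k = 3325.201 → ⌈·⌉ = 3326
j=12: r + 11k = 3642.801 → ⌈·⌉ = 3643
j=13: r + 12k = 3960.401 → ⌈·⌉ = 3961
j=14: r + 13k = 4278.001 → ⌈·⌉ = 4279
j=15: r + 14k = 4595.601 → ⌈·⌉ = 4596

150, 467, 785, 1103, 1420, 1738, 2055, 2373, 2691, 3008, 3326, 3643, 3961, 4279, 4596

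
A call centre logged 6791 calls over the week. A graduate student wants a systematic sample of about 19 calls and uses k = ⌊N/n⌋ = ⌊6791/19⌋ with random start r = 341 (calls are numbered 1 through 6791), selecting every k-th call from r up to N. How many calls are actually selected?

k = ⌊6791/19⌋ = 357
Achieved size = ⌊(6791 − 341)/357⌋ + 1 = ⌊6450/357⌋ + 1 = 18 + 1 = 19
(last selection: 341 + 18×357 = 6767 ≤ 6791; next would be 7124 > 6791)

19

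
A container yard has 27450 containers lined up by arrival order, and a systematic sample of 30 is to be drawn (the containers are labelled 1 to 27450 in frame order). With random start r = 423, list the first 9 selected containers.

423, 1338, 2253, 3168, 4083, 4998, 5913, 6828, 7743

k = N/n = 27450/30 = 915
container 1: 423
container 2: 423 + 915 = 1338
container 3: 1338 + 915 = 2253
container 4: 2253 + 915 = 3168
container 5: 3168 + 915 = 4083
container 6: 4083 + 915 = 4998
container 7: 4998 + 915 = 5913
container 8: 5913 + 915 = 6828
container 9: 6828 + 915 = 7743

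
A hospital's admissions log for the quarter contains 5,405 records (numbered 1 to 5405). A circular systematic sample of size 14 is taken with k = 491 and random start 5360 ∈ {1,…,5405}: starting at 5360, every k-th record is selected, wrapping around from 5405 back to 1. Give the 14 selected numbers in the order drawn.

Selection 1: 5360
Selection 2: 5360 + 491 = 5851 → 5851 − 5405 = 446
Selection 3: 446 + 491 = 937
Selection 4: 937 + 491 = 1428
Selection 5: 1428 + 491 = 1919
Selection 6: 1919 + 491 = 2410
Selection 7: 2410 + 491 = 2901
Selection 8: 2901 + 491 = 3392
Selection 9: 3392 + 491 = 3883
Selection 10: 3883 + 491 = 4374
Selection 11: 4374 + 491 = 4865
Selection 12: 4865 + 491 = 5356
Selection 13: 5356 + 491 = 5847 → 5847 − 5405 = 442
Selection 14: 442 + 491 = 933

5360, 446, 937, 1428, 1919, 2410, 2901, 3392, 3883, 4374, 4865, 5356, 442, 933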